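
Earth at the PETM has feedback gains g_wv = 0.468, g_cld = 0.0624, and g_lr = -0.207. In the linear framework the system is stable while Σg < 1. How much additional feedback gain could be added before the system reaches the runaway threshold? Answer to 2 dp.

Current total gain = 0.468 + 0.0624 − 0.207 = 0.3234.
Margin to runaway = 1 − 0.3234 = 0.68.

0.68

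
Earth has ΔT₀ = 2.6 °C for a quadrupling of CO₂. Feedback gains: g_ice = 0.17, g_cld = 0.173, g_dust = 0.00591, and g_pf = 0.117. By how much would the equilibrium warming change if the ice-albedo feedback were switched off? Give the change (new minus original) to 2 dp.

Original: g = 0.46591, ΔT = 2.6/(1−0.46591) = 4.8681 °C.
Without ice-albedo: g' = 0.29591, ΔT' = 2.6/(1−0.29591) = 3.6927 °C.
Change = 3.6927 − 4.8681 = -1.18 °C.

-1.18 °C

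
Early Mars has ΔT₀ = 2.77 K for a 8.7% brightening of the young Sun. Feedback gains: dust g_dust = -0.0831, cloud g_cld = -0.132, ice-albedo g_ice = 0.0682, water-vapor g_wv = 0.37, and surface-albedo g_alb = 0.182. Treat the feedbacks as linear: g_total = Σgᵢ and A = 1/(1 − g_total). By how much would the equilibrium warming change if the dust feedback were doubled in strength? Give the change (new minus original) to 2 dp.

Original: g = 0.4051, ΔT = 2.77/(1−0.4051) = 4.6562 K.
With doubled dust: g' = 0.322, ΔT' = 2.77/(1−0.322) = 4.0855 K.
Change = 4.0855 − 4.6562 = -0.57 K.

-0.57 K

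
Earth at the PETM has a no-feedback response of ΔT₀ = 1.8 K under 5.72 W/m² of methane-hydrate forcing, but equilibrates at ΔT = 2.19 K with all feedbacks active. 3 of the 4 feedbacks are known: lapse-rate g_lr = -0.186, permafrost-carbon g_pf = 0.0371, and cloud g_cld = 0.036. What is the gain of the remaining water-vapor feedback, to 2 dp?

Amplification A = ΔT/ΔT₀ = 2.19/1.8 = 1.217.
Total gain g = 1 − 1/A = 1 − 1/1.217 = 0.1783.
Known gains sum to -0.186 + 0.0371 + 0.036 = -0.1129.
g_wv = 0.1783 + 0.1129 = 0.29.

0.29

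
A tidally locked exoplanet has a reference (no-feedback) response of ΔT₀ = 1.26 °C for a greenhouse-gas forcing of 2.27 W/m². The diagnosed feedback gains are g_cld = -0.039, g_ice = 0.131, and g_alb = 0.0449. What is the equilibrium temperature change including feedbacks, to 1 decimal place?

Total gain g = -0.039 + 0.131 + 0.0449 = 0.1369.
Amplification A = 1/(1 − 0.1369) = 1.159.
ΔT = 1.26 × 1.159 = 1.5 °C.

1.5 °C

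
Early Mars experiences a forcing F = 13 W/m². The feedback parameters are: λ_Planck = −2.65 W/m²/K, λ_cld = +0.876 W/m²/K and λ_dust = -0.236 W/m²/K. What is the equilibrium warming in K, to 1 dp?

Net feedback parameter λ = (−2.65) + (+0.876) + (-0.236) = -2.01 W/m²/K.
ΔT = −F/λ = −13/(-2.01) = 6.5 K.

6.5 K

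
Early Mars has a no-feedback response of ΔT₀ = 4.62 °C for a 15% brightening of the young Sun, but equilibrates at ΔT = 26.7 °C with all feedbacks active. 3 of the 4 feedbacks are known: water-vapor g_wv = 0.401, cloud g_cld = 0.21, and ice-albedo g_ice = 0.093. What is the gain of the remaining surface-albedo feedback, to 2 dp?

0.12

Amplification A = ΔT/ΔT₀ = 26.7/4.62 = 5.779.
Total gain g = 1 − 1/A = 1 − 1/5.779 = 0.827.
Known gains sum to 0.401 + 0.21 + 0.093 = 0.704.
g_alb = 0.827 − 0.704 = 0.12.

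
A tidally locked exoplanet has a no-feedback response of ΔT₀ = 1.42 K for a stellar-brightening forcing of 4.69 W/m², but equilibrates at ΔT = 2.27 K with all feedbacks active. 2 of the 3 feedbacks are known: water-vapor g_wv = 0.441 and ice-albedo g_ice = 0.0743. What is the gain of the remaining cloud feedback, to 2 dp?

-0.14

Amplification A = ΔT/ΔT₀ = 2.27/1.42 = 1.599.
Total gain g = 1 − 1/A = 1 − 1/1.599 = 0.3746.
Known gains sum to 0.441 + 0.0743 = 0.5153.
g_cld = 0.3746 − 0.5153 = -0.14.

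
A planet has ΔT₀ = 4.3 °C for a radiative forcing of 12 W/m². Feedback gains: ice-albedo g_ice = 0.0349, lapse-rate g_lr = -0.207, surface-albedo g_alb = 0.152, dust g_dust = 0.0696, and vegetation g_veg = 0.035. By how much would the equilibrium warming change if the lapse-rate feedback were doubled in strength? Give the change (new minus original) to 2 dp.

-0.87 °C

Original: g = 0.0845, ΔT = 4.3/(1−0.0845) = 4.6969 °C.
With doubled lapse-rate: g' = -0.1225, ΔT' = 4.3/(1+0.1225) = 3.8307 °C.
Change = 3.8307 − 4.6969 = -0.87 °C.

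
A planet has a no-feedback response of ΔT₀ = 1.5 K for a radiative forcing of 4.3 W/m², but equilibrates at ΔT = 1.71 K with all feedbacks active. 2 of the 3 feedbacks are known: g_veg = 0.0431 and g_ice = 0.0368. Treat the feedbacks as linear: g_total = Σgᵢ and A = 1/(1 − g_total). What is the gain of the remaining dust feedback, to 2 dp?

Amplification A = ΔT/ΔT₀ = 1.71/1.5 = 1.14.
Total gain g = 1 − 1/A = 1 − 1/1.14 = 0.1228.
Known gains sum to 0.0431 + 0.0368 = 0.0799.
g_dust = 0.1228 − 0.0799 = 0.04.

0.04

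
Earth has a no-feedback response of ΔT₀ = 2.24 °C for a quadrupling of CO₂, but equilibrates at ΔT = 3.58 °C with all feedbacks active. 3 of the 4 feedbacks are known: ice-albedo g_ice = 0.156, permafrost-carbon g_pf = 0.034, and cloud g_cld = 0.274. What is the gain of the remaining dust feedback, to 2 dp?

Amplification A = ΔT/ΔT₀ = 3.58/2.24 = 1.598.
Total gain g = 1 − 1/A = 1 − 1/1.598 = 0.3742.
Known gains sum to 0.156 + 0.034 + 0.274 = 0.464.
g_dust = 0.3742 − 0.464 = -0.09.

-0.09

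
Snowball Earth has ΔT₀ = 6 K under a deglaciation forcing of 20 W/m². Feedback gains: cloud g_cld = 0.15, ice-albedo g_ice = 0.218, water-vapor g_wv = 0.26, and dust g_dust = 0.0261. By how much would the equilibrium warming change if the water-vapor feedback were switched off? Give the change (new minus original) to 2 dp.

Original: g = 0.6541, ΔT = 6/(1−0.6541) = 17.3461 K.
Without water-vapor: g' = 0.3941, ΔT' = 6/(1−0.3941) = 9.9026 K.
Change = 9.9026 − 17.3461 = -7.44 K.

-7.44 K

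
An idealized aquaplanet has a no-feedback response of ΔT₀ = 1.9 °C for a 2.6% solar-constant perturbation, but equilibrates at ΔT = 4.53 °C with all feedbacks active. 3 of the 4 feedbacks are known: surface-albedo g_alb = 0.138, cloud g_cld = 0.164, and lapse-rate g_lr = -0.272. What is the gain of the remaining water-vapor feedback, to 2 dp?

0.55

Amplification A = ΔT/ΔT₀ = 4.53/1.9 = 2.384.
Total gain g = 1 − 1/A = 1 − 1/2.384 = 0.5805.
Known gains sum to 0.138 + 0.164 − 0.272 = 0.03.
g_wv = 0.5805 − 0.03 = 0.55.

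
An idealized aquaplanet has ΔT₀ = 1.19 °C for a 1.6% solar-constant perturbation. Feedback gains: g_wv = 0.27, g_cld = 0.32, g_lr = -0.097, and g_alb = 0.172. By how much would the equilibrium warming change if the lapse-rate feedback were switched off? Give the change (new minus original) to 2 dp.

Original: g = 0.665, ΔT = 1.19/(1−0.665) = 3.5522 °C.
Without lapse-rate: g' = 0.762, ΔT' = 1.19/(1−0.762) = 5.0000 °C.
Change = 5.0000 − 3.5522 = 1.45 °C.

1.45 °C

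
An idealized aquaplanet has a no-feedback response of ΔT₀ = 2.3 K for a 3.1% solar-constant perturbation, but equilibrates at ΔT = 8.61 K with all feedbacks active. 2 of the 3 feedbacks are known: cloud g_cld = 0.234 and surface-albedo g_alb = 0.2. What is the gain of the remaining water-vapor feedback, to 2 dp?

0.30

Amplification A = ΔT/ΔT₀ = 8.61/2.3 = 3.743.
Total gain g = 1 − 1/A = 1 − 1/3.743 = 0.7328.
Known gains sum to 0.234 + 0.2 = 0.434.
g_wv = 0.7328 − 0.434 = 0.30.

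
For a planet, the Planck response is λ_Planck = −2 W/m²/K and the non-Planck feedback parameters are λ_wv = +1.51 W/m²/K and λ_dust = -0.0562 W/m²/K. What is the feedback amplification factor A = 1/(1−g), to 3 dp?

Convert to gains: g_wv = 1.51/2 = 0.755; g_dust = -0.0562/2 = -0.0281.
Total gain g = 0.7269.
A = 1/(1 − 0.7269) = 3.662.

3.662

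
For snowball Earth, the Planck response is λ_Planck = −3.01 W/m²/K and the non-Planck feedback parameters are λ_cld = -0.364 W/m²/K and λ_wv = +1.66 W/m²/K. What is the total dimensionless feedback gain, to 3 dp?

0.431

Convert to gains: g_cld = -0.364/3.01 = -0.1209; g_wv = 1.66/3.01 = 0.5515.
Total gain g = 0.4306.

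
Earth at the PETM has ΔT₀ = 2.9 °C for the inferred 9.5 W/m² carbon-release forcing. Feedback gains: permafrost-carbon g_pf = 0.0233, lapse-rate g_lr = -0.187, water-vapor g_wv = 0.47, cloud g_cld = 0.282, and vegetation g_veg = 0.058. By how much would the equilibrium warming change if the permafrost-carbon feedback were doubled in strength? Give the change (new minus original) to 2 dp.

0.58 °C

Original: g = 0.6463, ΔT = 2.9/(1−0.6463) = 8.1990 °C.
With doubled permafrost-carbon: g' = 0.6696, ΔT' = 2.9/(1−0.6696) = 8.7772 °C.
Change = 8.7772 − 8.1990 = 0.58 °C.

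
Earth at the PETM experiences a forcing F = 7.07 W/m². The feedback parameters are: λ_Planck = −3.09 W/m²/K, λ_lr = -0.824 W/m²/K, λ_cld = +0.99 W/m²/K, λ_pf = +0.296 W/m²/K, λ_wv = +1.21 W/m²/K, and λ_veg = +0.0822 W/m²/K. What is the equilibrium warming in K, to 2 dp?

5.29 K

Net feedback parameter λ = (−3.09) + (-0.824) + (+0.99) + (+0.296) + (+1.21) + (+0.0822) = -1.3358 W/m²/K.
ΔT = −F/λ = −7.07/(-1.3358) = 5.29 K.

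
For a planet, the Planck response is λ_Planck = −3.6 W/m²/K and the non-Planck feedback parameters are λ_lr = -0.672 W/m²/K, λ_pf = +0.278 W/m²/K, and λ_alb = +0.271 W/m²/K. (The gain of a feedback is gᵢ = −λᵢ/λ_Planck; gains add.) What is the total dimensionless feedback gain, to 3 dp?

-0.034

Convert to gains: g_lr = -0.672/3.6 = -0.1867; g_pf = 0.278/3.6 = 0.07722; g_alb = 0.271/3.6 = 0.07528.
Total gain g = -0.0342.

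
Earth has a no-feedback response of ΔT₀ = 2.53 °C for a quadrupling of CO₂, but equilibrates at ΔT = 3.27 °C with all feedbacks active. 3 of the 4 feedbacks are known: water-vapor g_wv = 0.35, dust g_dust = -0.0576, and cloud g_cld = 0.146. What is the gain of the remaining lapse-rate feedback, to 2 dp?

Amplification A = ΔT/ΔT₀ = 3.27/2.53 = 1.292.
Total gain g = 1 − 1/A = 1 − 1/1.292 = 0.226.
Known gains sum to 0.35 − 0.0576 + 0.146 = 0.4384.
g_lr = 0.226 − 0.4384 = -0.21.

-0.21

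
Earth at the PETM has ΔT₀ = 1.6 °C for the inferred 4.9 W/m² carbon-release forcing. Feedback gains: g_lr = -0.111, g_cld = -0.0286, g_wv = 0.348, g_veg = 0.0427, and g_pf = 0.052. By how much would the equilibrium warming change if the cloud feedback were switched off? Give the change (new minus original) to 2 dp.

Original: g = 0.3031, ΔT = 1.6/(1−0.3031) = 2.2959 °C.
Without cloud: g' = 0.3317, ΔT' = 1.6/(1−0.3317) = 2.3941 °C.
Change = 2.3941 − 2.2959 = 0.10 °C.

0.10 °C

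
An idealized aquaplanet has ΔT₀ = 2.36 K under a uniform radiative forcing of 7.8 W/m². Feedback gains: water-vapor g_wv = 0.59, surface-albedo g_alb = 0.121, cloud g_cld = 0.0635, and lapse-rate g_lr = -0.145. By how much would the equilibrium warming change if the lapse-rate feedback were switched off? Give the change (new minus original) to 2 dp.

Original: g = 0.6295, ΔT = 2.36/(1−0.6295) = 6.3698 K.
Without lapse-rate: g' = 0.7745, ΔT' = 2.36/(1−0.7745) = 10.4656 K.
Change = 10.4656 − 6.3698 = 4.10 K.

4.10 K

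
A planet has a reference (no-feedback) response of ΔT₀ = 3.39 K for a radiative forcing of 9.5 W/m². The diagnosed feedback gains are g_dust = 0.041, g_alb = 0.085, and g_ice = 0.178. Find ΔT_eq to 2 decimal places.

Total gain g = 0.041 + 0.085 + 0.178 = 0.304.
Amplification A = 1/(1 − 0.304) = 1.437.
ΔT = 3.39 × 1.437 = 4.87 K.

4.87 K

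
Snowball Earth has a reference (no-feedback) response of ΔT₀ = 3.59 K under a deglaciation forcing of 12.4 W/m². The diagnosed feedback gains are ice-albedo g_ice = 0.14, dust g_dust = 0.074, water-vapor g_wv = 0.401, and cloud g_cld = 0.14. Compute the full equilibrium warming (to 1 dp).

14.7 K

Total gain g = 0.14 + 0.074 + 0.401 + 0.14 = 0.755.
Amplification A = 1/(1 − 0.755) = 4.082.
ΔT = 3.59 × 4.082 = 14.7 K.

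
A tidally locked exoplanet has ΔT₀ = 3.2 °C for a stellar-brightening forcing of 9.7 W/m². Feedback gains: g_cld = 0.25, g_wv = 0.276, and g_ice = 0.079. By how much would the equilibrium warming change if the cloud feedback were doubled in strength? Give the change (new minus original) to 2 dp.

Original: g = 0.605, ΔT = 3.2/(1−0.605) = 8.1013 °C.
With doubled cloud: g' = 0.855, ΔT' = 3.2/(1−0.855) = 22.0690 °C.
Change = 22.0690 − 8.1013 = 13.97 °C.

13.97 °C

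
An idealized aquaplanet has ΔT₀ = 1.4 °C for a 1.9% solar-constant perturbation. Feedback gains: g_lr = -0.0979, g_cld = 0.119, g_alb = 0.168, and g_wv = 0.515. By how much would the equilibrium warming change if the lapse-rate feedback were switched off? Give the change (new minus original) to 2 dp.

2.34 °C

Original: g = 0.7041, ΔT = 1.4/(1−0.7041) = 4.7313 °C.
Without lapse-rate: g' = 0.802, ΔT' = 1.4/(1−0.802) = 7.0707 °C.
Change = 7.0707 − 4.7313 = 2.34 °C.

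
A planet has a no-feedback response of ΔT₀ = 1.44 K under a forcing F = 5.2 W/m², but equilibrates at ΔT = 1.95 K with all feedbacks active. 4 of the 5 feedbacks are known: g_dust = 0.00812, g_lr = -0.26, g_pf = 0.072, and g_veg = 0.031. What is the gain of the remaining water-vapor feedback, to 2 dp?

0.41

Amplification A = ΔT/ΔT₀ = 1.95/1.44 = 1.354.
Total gain g = 1 − 1/A = 1 − 1/1.354 = 0.2614.
Known gains sum to 0.00812 − 0.26 + 0.072 + 0.031 = -0.14888.
g_wv = 0.2614 + 0.14888 = 0.41.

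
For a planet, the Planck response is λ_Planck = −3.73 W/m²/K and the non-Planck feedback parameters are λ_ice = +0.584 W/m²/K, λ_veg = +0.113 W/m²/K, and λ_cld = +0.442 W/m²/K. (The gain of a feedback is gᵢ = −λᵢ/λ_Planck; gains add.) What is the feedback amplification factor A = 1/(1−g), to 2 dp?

Convert to gains: g_ice = 0.584/3.73 = 0.1566; g_veg = 0.113/3.73 = 0.03029; g_cld = 0.442/3.73 = 0.1185.
Total gain g = 0.30539.
A = 1/(1 − 0.30539) = 1.44.

1.44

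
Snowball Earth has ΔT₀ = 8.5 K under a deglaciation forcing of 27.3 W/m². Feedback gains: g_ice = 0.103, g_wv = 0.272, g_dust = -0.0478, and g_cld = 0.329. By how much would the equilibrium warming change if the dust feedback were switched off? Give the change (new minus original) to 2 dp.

Original: g = 0.6562, ΔT = 8.5/(1−0.6562) = 24.7237 K.
Without dust: g' = 0.704, ΔT' = 8.5/(1−0.704) = 28.7162 K.
Change = 28.7162 − 24.7237 = 3.99 K.

3.99 K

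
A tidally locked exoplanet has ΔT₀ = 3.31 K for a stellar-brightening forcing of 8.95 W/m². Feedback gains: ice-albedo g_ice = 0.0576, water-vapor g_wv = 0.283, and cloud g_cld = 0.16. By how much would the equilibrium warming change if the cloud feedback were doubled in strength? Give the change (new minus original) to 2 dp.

3.12 K

Original: g = 0.5006, ΔT = 3.31/(1−0.5006) = 6.6280 K.
With doubled cloud: g' = 0.6606, ΔT' = 3.31/(1−0.6606) = 9.7525 K.
Change = 9.7525 − 6.6280 = 3.12 K.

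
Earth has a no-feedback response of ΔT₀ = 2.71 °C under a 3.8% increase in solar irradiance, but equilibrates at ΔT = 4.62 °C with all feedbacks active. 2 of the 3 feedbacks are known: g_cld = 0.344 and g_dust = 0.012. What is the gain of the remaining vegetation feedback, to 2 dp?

0.06

Amplification A = ΔT/ΔT₀ = 4.62/2.71 = 1.705.
Total gain g = 1 − 1/A = 1 − 1/1.705 = 0.4135.
Known gains sum to 0.344 + 0.012 = 0.356.
g_veg = 0.4135 − 0.356 = 0.06.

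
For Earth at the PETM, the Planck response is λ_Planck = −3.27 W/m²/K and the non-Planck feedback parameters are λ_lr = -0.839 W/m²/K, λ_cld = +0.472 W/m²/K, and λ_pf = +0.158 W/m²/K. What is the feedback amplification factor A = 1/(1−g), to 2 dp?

Convert to gains: g_lr = -0.839/3.27 = -0.2566; g_cld = 0.472/3.27 = 0.1443; g_pf = 0.158/3.27 = 0.04832.
Total gain g = -0.06398.
A = 1/(1 + 0.06398) = 0.94.

0.94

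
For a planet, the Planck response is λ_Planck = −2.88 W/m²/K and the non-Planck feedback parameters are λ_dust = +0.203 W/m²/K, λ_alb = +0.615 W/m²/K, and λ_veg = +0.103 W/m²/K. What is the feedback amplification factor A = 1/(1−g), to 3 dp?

Convert to gains: g_dust = 0.203/2.88 = 0.07049; g_alb = 0.615/2.88 = 0.2135; g_veg = 0.103/2.88 = 0.03576.
Total gain g = 0.31975.
A = 1/(1 − 0.31975) = 1.470.

1.470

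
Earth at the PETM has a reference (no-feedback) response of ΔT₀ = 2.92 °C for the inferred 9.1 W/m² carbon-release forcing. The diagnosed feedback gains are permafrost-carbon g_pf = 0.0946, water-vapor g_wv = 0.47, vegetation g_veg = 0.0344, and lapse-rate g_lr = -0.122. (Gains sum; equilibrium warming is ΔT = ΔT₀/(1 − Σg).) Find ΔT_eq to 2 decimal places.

5.58 °C

Total gain g = 0.0946 + 0.47 + 0.0344 − 0.122 = 0.477.
Amplification A = 1/(1 − 0.477) = 1.912.
ΔT = 2.92 × 1.912 = 5.58 °C.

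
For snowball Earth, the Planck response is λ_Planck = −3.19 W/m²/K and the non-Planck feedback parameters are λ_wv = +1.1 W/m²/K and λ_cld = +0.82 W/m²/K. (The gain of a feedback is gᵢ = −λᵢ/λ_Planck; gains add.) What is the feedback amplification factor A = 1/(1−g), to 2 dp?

2.51

Convert to gains: g_wv = 1.1/3.19 = 0.3448; g_cld = 0.82/3.19 = 0.2571.
Total gain g = 0.6019.
A = 1/(1 − 0.6019) = 2.51.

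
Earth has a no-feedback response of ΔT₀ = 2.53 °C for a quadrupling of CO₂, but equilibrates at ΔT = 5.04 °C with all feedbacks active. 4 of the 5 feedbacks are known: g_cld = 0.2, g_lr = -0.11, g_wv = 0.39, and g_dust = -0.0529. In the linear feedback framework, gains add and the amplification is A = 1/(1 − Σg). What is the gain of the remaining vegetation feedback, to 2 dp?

0.07

Amplification A = ΔT/ΔT₀ = 5.04/2.53 = 1.992.
Total gain g = 1 − 1/A = 1 − 1/1.992 = 0.498.
Known gains sum to 0.2 − 0.11 + 0.39 − 0.0529 = 0.4271.
g_veg = 0.498 − 0.4271 = 0.07.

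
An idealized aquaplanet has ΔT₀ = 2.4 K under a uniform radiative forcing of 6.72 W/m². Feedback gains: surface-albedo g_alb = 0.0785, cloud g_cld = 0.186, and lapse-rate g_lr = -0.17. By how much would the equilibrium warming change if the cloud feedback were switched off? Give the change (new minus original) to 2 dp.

-0.45 K

Original: g = 0.0945, ΔT = 2.4/(1−0.0945) = 2.6505 K.
Without cloud: g' = -0.0915, ΔT' = 2.4/(1+0.0915) = 2.1988 K.
Change = 2.1988 − 2.6505 = -0.45 K.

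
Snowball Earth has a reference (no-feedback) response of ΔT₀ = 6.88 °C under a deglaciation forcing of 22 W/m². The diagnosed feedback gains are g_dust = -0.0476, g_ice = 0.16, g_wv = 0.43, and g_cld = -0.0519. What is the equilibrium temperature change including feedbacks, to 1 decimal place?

Total gain g = -0.0476 + 0.16 + 0.43 − 0.0519 = 0.4905.
Amplification A = 1/(1 − 0.4905) = 1.963.
ΔT = 6.88 × 1.963 = 13.5 °C.

13.5 °C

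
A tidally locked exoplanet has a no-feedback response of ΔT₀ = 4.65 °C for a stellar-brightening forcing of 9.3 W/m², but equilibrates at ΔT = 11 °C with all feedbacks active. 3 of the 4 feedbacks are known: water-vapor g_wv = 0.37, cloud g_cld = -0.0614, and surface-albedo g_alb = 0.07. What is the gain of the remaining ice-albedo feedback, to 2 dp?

Amplification A = ΔT/ΔT₀ = 11/4.65 = 2.366.
Total gain g = 1 − 1/A = 1 − 1/2.366 = 0.5773.
Known gains sum to 0.37 − 0.0614 + 0.07 = 0.3786.
g_ice = 0.5773 − 0.3786 = 0.20.

0.20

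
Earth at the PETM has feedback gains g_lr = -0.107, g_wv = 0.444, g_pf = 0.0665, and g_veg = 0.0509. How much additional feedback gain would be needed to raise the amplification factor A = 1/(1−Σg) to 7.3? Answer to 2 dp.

Current total gain = 0.4544.
Target gain for A = 7.3: g* = 1 − 1/7.3 = 0.863.
Additional gain needed = 0.863 − 0.4544 = 0.41.

0.41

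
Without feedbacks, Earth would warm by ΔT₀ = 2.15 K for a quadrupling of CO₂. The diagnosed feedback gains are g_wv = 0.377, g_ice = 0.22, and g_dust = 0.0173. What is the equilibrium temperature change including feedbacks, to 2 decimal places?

Total gain g = 0.377 + 0.22 + 0.0173 = 0.6143.
Amplification A = 1/(1 − 0.6143) = 2.593.
ΔT = 2.15 × 2.593 = 5.57 K.

5.57 K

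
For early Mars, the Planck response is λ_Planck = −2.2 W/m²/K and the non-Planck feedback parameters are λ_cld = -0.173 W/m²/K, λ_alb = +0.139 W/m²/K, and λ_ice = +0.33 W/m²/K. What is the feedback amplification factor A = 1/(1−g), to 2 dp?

1.16

Convert to gains: g_cld = -0.173/2.2 = -0.07864; g_alb = 0.139/2.2 = 0.06318; g_ice = 0.33/2.2 = 0.15.
Total gain g = 0.13454.
A = 1/(1 − 0.13454) = 1.16.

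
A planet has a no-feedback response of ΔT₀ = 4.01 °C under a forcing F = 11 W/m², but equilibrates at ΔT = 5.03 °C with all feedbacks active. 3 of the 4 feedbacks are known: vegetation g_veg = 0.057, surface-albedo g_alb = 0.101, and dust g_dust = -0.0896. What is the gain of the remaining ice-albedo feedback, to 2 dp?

Amplification A = ΔT/ΔT₀ = 5.03/4.01 = 1.254.
Total gain g = 1 − 1/A = 1 − 1/1.254 = 0.2026.
Known gains sum to 0.057 + 0.101 − 0.0896 = 0.0684.
g_ice = 0.2026 − 0.0684 = 0.13.

0.13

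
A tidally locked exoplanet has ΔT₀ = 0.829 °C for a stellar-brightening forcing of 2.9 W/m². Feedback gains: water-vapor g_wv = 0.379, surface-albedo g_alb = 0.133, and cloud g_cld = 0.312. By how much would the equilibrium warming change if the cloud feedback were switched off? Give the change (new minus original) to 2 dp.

Original: g = 0.824, ΔT = 0.829/(1−0.824) = 4.7102 °C.
Without cloud: g' = 0.512, ΔT' = 0.829/(1−0.512) = 1.6988 °C.
Change = 1.6988 − 4.7102 = -3.01 °C.

-3.01 °C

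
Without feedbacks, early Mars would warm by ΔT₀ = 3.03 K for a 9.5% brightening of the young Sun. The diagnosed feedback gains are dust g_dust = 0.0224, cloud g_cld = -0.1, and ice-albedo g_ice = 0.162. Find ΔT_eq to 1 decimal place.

3.3 K

Total gain g = 0.0224 − 0.1 + 0.162 = 0.0844.
Amplification A = 1/(1 − 0.0844) = 1.092.
ΔT = 3.03 × 1.092 = 3.3 K.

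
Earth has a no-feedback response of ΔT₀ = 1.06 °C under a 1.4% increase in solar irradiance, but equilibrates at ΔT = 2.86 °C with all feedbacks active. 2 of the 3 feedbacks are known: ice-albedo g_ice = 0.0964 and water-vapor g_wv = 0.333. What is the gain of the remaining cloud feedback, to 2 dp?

Amplification A = ΔT/ΔT₀ = 2.86/1.06 = 2.698.
Total gain g = 1 − 1/A = 1 − 1/2.698 = 0.6294.
Known gains sum to 0.0964 + 0.333 = 0.4294.
g_cld = 0.6294 − 0.4294 = 0.20.

0.20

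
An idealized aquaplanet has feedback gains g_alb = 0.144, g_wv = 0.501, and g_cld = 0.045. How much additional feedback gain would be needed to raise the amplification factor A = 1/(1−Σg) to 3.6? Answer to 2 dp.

Current total gain = 0.69.
Target gain for A = 3.6: g* = 1 − 1/3.6 = 0.7222.
Additional gain needed = 0.7222 − 0.69 = 0.03.

0.03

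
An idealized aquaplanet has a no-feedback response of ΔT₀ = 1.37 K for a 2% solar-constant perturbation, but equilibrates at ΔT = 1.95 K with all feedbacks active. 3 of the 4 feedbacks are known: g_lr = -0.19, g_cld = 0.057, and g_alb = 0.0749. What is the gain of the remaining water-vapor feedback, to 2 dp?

0.36

Amplification A = ΔT/ΔT₀ = 1.95/1.37 = 1.423.
Total gain g = 1 − 1/A = 1 − 1/1.423 = 0.2973.
Known gains sum to -0.19 + 0.057 + 0.0749 = -0.0581.
g_wv = 0.2973 + 0.0581 = 0.36.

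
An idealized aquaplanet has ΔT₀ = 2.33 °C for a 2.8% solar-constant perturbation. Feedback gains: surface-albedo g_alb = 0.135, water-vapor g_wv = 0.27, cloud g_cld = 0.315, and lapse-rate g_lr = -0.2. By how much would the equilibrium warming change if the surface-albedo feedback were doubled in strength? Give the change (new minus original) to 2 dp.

Original: g = 0.52, ΔT = 2.33/(1−0.52) = 4.8542 °C.
With doubled surface-albedo: g' = 0.655, ΔT' = 2.33/(1−0.655) = 6.7536 °C.
Change = 6.7536 − 4.8542 = 1.90 °C.

1.90 °C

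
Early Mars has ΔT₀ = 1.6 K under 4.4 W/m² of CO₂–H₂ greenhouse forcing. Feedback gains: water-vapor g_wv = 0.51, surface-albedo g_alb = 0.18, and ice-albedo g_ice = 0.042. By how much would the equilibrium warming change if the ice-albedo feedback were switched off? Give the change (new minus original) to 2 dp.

-0.81 K

Original: g = 0.732, ΔT = 1.6/(1−0.732) = 5.9701 K.
Without ice-albedo: g' = 0.69, ΔT' = 1.6/(1−0.69) = 5.1613 K.
Change = 5.1613 − 5.9701 = -0.81 K.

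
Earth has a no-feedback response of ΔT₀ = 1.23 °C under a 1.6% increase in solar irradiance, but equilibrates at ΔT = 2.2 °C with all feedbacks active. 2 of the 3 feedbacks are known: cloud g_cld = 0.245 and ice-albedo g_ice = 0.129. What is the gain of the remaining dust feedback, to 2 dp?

0.07

Amplification A = ΔT/ΔT₀ = 2.2/1.23 = 1.789.
Total gain g = 1 − 1/A = 1 − 1/1.789 = 0.441.
Known gains sum to 0.245 + 0.129 = 0.374.
g_dust = 0.441 − 0.374 = 0.07.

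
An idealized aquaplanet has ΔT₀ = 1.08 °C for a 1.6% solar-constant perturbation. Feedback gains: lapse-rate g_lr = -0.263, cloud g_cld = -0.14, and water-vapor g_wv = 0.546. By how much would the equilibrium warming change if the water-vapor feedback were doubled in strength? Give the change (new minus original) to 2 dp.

2.21 °C

Original: g = 0.143, ΔT = 1.08/(1−0.143) = 1.2602 °C.
With doubled water-vapor: g' = 0.689, ΔT' = 1.08/(1−0.689) = 3.4727 °C.
Change = 3.4727 − 1.2602 = 2.21 °C.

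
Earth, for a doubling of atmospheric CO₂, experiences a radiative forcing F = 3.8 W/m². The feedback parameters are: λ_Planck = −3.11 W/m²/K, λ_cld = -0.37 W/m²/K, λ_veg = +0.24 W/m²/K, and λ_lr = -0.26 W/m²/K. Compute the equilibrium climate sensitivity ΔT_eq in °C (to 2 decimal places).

Net feedback parameter λ = (−3.11) + (-0.37) + (+0.24) + (-0.26) = -3.5 W/m²/K.
ΔT = −F/λ = −3.8/(-3.5) = 1.09 °C.

1.09 °C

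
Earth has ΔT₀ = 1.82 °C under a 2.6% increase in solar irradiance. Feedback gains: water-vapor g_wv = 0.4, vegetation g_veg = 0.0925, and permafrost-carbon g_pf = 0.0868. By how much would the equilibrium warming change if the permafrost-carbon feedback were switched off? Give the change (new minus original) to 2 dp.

-0.74 °C

Original: g = 0.5793, ΔT = 1.82/(1−0.5793) = 4.3261 °C.
Without permafrost-carbon: g' = 0.4925, ΔT' = 1.82/(1−0.4925) = 3.5862 °C.
Change = 3.5862 − 4.3261 = -0.74 °C.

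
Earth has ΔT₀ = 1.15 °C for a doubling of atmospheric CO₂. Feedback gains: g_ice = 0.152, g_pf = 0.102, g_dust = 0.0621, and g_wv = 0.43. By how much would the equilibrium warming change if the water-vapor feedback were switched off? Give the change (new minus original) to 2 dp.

Original: g = 0.7461, ΔT = 1.15/(1−0.7461) = 4.5293 °C.
Without water-vapor: g' = 0.3161, ΔT' = 1.15/(1−0.3161) = 1.6815 °C.
Change = 1.6815 − 4.5293 = -2.85 °C.

-2.85 °C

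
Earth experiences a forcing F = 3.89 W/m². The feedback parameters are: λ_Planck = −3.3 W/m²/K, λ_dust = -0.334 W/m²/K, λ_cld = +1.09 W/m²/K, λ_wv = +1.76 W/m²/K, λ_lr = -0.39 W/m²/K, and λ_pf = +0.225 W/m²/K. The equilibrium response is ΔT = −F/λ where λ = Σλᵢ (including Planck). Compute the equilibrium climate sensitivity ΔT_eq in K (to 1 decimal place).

Net feedback parameter λ = (−3.3) + (-0.334) + (+1.09) + (+1.76) + (-0.39) + (+0.225) = -0.949 W/m²/K.
ΔT = −F/λ = −3.89/(-0.949) = 4.1 K.

4.1 K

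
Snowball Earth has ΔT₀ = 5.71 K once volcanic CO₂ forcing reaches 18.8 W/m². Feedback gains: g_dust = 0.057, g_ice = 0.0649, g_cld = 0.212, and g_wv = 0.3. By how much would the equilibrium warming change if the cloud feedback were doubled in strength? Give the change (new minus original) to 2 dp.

Original: g = 0.6339, ΔT = 5.71/(1−0.6339) = 15.5968 K.
With doubled cloud: g' = 0.8459, ΔT' = 5.71/(1−0.8459) = 37.0539 K.
Change = 37.0539 − 15.5968 = 21.46 K.

21.46 K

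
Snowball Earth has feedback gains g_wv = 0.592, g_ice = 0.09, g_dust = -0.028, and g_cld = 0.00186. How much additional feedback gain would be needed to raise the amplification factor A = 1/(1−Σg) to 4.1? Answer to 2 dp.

Current total gain = 0.65586.
Target gain for A = 4.1: g* = 1 − 1/4.1 = 0.7561.
Additional gain needed = 0.7561 − 0.65586 = 0.10.

0.10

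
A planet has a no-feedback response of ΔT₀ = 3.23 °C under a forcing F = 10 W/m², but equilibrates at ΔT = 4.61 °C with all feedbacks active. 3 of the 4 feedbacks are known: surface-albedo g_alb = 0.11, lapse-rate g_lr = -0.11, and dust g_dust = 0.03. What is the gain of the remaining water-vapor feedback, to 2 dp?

0.27

Amplification A = ΔT/ΔT₀ = 4.61/3.23 = 1.427.
Total gain g = 1 − 1/A = 1 − 1/1.427 = 0.2992.
Known gains sum to 0.11 − 0.11 + 0.03 = 0.03.
g_wv = 0.2992 − 0.03 = 0.27.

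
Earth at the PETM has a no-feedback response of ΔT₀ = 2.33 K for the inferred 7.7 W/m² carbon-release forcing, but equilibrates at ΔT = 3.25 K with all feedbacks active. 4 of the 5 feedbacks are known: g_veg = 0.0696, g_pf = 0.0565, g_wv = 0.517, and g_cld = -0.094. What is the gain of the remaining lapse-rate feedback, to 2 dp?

Amplification A = ΔT/ΔT₀ = 3.25/2.33 = 1.395.
Total gain g = 1 − 1/A = 1 − 1/1.395 = 0.2832.
Known gains sum to 0.0696 + 0.0565 + 0.517 − 0.094 = 0.5491.
g_lr = 0.2832 − 0.5491 = -0.27.

-0.27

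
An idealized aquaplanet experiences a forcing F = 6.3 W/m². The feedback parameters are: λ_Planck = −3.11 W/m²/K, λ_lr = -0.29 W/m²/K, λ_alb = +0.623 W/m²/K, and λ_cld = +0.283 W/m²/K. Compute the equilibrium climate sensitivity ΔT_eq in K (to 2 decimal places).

Net feedback parameter λ = (−3.11) + (-0.29) + (+0.623) + (+0.283) = -2.494 W/m²/K.
ΔT = −F/λ = −6.3/(-2.494) = 2.53 K.

2.53 K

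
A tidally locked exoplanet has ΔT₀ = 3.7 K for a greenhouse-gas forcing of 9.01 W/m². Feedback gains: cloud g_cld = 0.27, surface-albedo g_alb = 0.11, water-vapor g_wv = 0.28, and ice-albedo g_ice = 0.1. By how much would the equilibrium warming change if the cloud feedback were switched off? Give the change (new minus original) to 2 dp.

-8.16 K

Original: g = 0.76, ΔT = 3.7/(1−0.76) = 15.4167 K.
Without cloud: g' = 0.49, ΔT' = 3.7/(1−0.49) = 7.2549 K.
Change = 7.2549 − 15.4167 = -8.16 K.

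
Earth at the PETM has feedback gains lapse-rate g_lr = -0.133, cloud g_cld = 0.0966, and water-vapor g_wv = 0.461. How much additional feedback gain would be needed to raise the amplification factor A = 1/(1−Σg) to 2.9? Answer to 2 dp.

Current total gain = 0.4246.
Target gain for A = 2.9: g* = 1 − 1/2.9 = 0.6552.
Additional gain needed = 0.6552 − 0.4246 = 0.23.

0.23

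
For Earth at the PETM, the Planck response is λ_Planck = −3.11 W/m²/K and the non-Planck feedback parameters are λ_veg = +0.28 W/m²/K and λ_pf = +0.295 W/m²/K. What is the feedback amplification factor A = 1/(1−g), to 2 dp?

Convert to gains: g_veg = 0.28/3.11 = 0.09003; g_pf = 0.295/3.11 = 0.09486.
Total gain g = 0.18489.
A = 1/(1 − 0.18489) = 1.23.

1.23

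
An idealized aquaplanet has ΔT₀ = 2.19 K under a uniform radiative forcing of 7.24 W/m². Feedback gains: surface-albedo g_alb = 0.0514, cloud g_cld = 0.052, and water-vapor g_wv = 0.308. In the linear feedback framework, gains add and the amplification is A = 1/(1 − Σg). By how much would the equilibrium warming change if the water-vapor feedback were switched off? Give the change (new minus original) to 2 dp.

-1.28 K

Original: g = 0.4114, ΔT = 2.19/(1−0.4114) = 3.7207 K.
Without water-vapor: g' = 0.1034, ΔT' = 2.19/(1−0.1034) = 2.4426 K.
Change = 2.4426 − 3.7207 = -1.28 K.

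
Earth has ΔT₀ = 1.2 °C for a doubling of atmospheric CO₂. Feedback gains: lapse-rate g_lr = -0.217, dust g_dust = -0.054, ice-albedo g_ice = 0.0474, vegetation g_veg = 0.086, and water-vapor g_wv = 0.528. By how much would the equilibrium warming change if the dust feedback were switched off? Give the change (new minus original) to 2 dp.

Original: g = 0.3904, ΔT = 1.2/(1−0.3904) = 1.9685 °C.
Without dust: g' = 0.4444, ΔT' = 1.2/(1−0.4444) = 2.1598 °C.
Change = 2.1598 − 1.9685 = 0.19 °C.

0.19 °C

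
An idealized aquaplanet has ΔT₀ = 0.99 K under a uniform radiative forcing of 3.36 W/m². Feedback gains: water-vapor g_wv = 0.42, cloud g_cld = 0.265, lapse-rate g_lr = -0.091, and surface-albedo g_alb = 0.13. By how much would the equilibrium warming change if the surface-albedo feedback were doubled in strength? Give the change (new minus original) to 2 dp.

Original: g = 0.724, ΔT = 0.99/(1−0.724) = 3.5870 K.
With doubled surface-albedo: g' = 0.854, ΔT' = 0.99/(1−0.854) = 6.7808 K.
Change = 6.7808 − 3.5870 = 3.19 K.

3.19 K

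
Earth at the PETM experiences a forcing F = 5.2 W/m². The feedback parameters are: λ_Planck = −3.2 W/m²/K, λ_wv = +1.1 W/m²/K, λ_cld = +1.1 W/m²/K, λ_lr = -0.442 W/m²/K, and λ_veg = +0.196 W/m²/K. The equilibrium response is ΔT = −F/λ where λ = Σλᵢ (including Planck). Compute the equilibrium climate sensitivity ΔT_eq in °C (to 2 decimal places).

Net feedback parameter λ = (−3.2) + (+1.1) + (+1.1) + (-0.442) + (+0.196) = -1.246 W/m²/K.
ΔT = −F/λ = −5.2/(-1.246) = 4.17 °C.

4.17 °C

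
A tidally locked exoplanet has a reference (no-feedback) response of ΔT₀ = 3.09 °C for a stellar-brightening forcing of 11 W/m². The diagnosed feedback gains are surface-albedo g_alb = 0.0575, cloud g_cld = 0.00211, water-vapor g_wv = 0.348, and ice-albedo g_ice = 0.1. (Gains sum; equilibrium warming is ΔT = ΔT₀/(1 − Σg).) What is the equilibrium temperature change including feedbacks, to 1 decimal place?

Total gain g = 0.0575 + 0.00211 + 0.348 + 0.1 = 0.50761.
Amplification A = 1/(1 − 0.50761) = 2.031.
ΔT = 3.09 × 2.031 = 6.3 °C.

6.3 °C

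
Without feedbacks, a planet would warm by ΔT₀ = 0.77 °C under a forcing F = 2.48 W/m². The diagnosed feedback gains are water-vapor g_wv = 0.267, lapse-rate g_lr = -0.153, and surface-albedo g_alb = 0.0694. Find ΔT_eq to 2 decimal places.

Total gain g = 0.267 − 0.153 + 0.0694 = 0.1834.
Amplification A = 1/(1 − 0.1834) = 1.225.
ΔT = 0.77 × 1.225 = 0.94 °C.

0.94 °C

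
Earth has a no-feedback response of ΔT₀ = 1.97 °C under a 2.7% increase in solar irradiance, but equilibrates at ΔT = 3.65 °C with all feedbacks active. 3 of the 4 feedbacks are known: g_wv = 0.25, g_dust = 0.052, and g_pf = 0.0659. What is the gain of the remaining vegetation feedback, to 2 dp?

0.09

Amplification A = ΔT/ΔT₀ = 3.65/1.97 = 1.853.
Total gain g = 1 − 1/A = 1 − 1/1.853 = 0.4603.
Known gains sum to 0.25 + 0.052 + 0.0659 = 0.3679.
g_veg = 0.4603 − 0.3679 = 0.09.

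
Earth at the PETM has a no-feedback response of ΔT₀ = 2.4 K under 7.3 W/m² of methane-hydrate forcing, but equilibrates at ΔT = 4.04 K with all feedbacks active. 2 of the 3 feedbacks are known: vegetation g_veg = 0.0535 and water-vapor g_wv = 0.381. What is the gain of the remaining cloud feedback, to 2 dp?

-0.03

Amplification A = ΔT/ΔT₀ = 4.04/2.4 = 1.683.
Total gain g = 1 − 1/A = 1 − 1/1.683 = 0.4058.
Known gains sum to 0.0535 + 0.381 = 0.4345.
g_cld = 0.4058 − 0.4345 = -0.03.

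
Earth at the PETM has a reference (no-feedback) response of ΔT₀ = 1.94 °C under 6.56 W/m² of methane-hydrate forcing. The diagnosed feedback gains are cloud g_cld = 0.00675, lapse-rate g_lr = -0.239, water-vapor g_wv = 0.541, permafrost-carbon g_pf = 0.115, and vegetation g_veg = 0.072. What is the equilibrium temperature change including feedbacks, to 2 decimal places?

Total gain g = 0.00675 − 0.239 + 0.541 + 0.115 + 0.072 = 0.49575.
Amplification A = 1/(1 − 0.49575) = 1.983.
ΔT = 1.94 × 1.983 = 3.85 °C.

3.85 °C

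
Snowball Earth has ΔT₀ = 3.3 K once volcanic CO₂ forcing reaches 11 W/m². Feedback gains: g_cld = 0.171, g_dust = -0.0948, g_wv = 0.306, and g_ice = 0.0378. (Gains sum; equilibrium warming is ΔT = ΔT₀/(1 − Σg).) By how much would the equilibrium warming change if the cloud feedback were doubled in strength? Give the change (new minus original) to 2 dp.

2.38 K

Original: g = 0.42, ΔT = 3.3/(1−0.42) = 5.6897 K.
With doubled cloud: g' = 0.591, ΔT' = 3.3/(1−0.591) = 8.0685 K.
Change = 8.0685 − 5.6897 = 2.38 K.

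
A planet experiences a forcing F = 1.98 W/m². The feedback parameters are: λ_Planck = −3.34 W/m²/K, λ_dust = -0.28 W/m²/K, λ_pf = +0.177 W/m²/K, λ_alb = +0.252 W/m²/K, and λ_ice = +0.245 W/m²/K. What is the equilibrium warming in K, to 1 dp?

Net feedback parameter λ = (−3.34) + (-0.28) + (+0.177) + (+0.252) + (+0.245) = -2.946 W/m²/K.
ΔT = −F/λ = −1.98/(-2.946) = 0.7 K.

0.7 K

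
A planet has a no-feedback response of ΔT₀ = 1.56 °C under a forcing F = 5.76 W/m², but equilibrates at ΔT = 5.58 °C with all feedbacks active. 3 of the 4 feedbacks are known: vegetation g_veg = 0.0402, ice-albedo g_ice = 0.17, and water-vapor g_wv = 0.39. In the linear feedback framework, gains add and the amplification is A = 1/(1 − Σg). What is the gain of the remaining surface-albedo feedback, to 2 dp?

Amplification A = ΔT/ΔT₀ = 5.58/1.56 = 3.577.
Total gain g = 1 − 1/A = 1 − 1/3.577 = 0.7204.
Known gains sum to 0.0402 + 0.17 + 0.39 = 0.6002.
g_alb = 0.7204 − 0.6002 = 0.12.

0.12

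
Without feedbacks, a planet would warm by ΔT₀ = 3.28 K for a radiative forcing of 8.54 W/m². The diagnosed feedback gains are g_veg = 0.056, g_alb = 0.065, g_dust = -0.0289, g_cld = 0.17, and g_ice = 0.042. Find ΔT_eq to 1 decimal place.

4.7 K

Total gain g = 0.056 + 0.065 − 0.0289 + 0.17 + 0.042 = 0.3041.
Amplification A = 1/(1 − 0.3041) = 1.437.
ΔT = 3.28 × 1.437 = 4.7 K.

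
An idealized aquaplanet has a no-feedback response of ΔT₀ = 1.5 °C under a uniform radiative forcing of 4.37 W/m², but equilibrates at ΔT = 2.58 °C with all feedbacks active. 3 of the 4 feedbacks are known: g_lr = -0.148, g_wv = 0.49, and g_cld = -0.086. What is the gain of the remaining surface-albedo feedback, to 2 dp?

Amplification A = ΔT/ΔT₀ = 2.58/1.5 = 1.72.
Total gain g = 1 − 1/A = 1 − 1/1.72 = 0.4186.
Known gains sum to -0.148 + 0.49 − 0.086 = 0.256.
g_alb = 0.4186 − 0.256 = 0.16.

0.16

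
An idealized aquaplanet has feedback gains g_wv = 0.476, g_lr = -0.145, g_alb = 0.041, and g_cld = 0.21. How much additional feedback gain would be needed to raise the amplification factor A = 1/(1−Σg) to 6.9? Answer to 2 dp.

Current total gain = 0.582.
Target gain for A = 6.9: g* = 1 − 1/6.9 = 0.8551.
Additional gain needed = 0.8551 − 0.582 = 0.27.

0.27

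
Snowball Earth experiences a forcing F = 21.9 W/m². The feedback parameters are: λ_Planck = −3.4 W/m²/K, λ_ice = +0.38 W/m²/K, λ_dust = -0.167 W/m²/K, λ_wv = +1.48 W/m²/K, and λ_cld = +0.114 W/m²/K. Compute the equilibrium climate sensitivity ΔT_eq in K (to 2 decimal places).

Net feedback parameter λ = (−3.4) + (+0.38) + (-0.167) + (+1.48) + (+0.114) = -1.593 W/m²/K.
ΔT = −F/λ = −21.9/(-1.593) = 13.75 K.

13.75 K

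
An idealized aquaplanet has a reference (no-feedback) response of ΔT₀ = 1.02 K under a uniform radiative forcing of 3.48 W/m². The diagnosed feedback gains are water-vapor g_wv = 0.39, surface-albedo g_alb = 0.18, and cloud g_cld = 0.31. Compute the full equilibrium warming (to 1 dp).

8.5 K

Total gain g = 0.39 + 0.18 + 0.31 = 0.88.
Amplification A = 1/(1 − 0.88) = 8.333.
ΔT = 1.02 × 8.333 = 8.5 K.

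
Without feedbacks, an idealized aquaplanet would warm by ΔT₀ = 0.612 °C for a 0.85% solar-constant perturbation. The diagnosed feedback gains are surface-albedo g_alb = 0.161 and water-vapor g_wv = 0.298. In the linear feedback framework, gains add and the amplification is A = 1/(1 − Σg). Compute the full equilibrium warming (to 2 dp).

1.13 °C

Total gain g = 0.161 + 0.298 = 0.459.
Amplification A = 1/(1 − 0.459) = 1.848.
ΔT = 0.612 × 1.848 = 1.13 °C.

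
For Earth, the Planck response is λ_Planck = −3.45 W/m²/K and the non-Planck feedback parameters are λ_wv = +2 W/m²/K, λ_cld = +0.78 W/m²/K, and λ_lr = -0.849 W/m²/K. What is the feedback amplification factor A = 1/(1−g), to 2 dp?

2.27

Convert to gains: g_wv = 2/3.45 = 0.5797; g_cld = 0.78/3.45 = 0.2261; g_lr = -0.849/3.45 = -0.2461.
Total gain g = 0.5597.
A = 1/(1 − 0.5597) = 2.27.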